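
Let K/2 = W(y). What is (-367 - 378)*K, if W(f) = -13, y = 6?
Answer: 19370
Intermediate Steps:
K = -26 (K = 2*(-13) = -26)
(-367 - 378)*K = (-367 - 378)*(-26) = -745*(-26) = 19370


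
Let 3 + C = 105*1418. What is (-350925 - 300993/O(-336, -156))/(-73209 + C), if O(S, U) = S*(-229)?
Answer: -1285803533/277284192 ≈ -4.6371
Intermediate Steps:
C = 148887 (C = -3 + 105*1418 = -3 + 148890 = 148887)
O(S, U) = -229*S
(-350925 - 300993/O(-336, -156))/(-73209 + C) = (-350925 - 300993/((-229*(-336))))/(-73209 + 148887) = (-350925 - 300993/76944)/75678 = (-350925 - 300993*1/76944)*(1/75678) = (-350925 - 14333/3664)*(1/75678) = -1285803533/3664*1/75678 = -1285803533/277284192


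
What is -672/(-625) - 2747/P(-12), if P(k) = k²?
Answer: -1620107/90000 ≈ -18.001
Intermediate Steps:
-672/(-625) - 2747/P(-12) = -672/(-625) - 2747/((-12)²) = -672*(-1/625) - 2747/144 = 672/625 - 2747*1/144 = 672/625 - 2747/144 = -1620107/90000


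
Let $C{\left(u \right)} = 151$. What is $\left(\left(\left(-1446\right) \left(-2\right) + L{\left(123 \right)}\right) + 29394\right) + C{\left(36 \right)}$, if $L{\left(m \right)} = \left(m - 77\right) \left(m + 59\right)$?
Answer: $40809$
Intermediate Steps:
$L{\left(m \right)} = \left(-77 + m\right) \left(59 + m\right)$
$\left(\left(\left(-1446\right) \left(-2\right) + L{\left(123 \right)}\right) + 29394\right) + C{\left(36 \right)} = \left(\left(\left(-1446\right) \left(-2\right) - \left(6757 - 15129\right)\right) + 29394\right) + 151 = \left(\left(2892 - -8372\right) + 29394\right) + 151 = \left(\left(2892 + 8372\right) + 29394\right) + 151 = \left(11264 + 29394\right) + 151 = 40658 + 151 = 40809$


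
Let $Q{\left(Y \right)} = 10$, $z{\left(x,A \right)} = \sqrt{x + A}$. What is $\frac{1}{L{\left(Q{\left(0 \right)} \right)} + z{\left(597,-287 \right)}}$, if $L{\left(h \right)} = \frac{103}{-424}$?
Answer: $\frac{43672}{55719951} + \frac{179776 \sqrt{310}}{55719951} \approx 0.057591$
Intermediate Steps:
$z{\left(x,A \right)} = \sqrt{A + x}$
$L{\left(h \right)} = - \frac{103}{424}$ ($L{\left(h \right)} = 103 \left(- \frac{1}{424}\right) = - \frac{103}{424}$)
$\frac{1}{L{\left(Q{\left(0 \right)} \right)} + z{\left(597,-287 \right)}} = \frac{1}{- \frac{103}{424} + \sqrt{-287 + 597}} = \frac{1}{- \frac{103}{424} + \sqrt{310}}$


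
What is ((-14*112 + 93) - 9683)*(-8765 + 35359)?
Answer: -296735852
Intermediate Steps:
((-14*112 + 93) - 9683)*(-8765 + 35359) = ((-1568 + 93) - 9683)*26594 = (-1475 - 9683)*26594 = -11158*26594 = -296735852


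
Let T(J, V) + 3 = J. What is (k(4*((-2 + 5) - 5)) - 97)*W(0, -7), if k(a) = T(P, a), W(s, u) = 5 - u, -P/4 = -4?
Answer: -1008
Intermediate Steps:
P = 16 (P = -4*(-4) = 16)
T(J, V) = -3 + J
k(a) = 13 (k(a) = -3 + 16 = 13)
(k(4*((-2 + 5) - 5)) - 97)*W(0, -7) = (13 - 97)*(5 - 1*(-7)) = -84*(5 + 7) = -84*12 = -1008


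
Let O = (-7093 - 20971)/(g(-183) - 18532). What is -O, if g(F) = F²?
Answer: 28064/14957 ≈ 1.8763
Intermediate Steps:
O = -28064/14957 (O = (-7093 - 20971)/((-183)² - 18532) = -28064/(33489 - 18532) = -28064/14957 ≈ -1.8763)
-O = -1*(-28064/14957) = 28064/14957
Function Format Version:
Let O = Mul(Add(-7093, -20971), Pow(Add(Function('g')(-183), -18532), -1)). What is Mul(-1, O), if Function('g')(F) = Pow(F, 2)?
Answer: Rational(28064, 14957) ≈ 1.8763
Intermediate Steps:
O = Rational(-28064, 14957) (O = Mul(Add(-7093, -20971), Pow(Add(Pow(-183, 2), -18532), -1)) = Mul(-28064, Pow(Add(33489, -18532), -1)) = Mul(-28064, Pow(14957, -1)) = Mul(-28064, Rational(1, 14957)) = Rational(-28064, 14957) ≈ -1.8763)
Mul(-1, O) = Mul(-1, Rational(-28064, 14957)) = Rational(28064, 14957)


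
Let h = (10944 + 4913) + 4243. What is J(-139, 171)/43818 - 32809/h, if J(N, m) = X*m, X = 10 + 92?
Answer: -2704081/2190900 ≈ -1.2342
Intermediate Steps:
X = 102
J(N, m) = 102*m
h = 20100 (h = 15857 + 4243 = 20100)
J(-139, 171)/43818 - 32809/h = (102*171)/43818 - 32809/20100 = 17442*(1/43818) - 32809*1/20100 = 2907/7303 - 32809/20100 = -2704081/2190900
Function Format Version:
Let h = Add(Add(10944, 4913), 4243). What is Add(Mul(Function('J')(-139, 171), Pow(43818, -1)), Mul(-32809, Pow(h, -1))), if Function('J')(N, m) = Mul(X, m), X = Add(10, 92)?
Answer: Rational(-2704081, 2190900) ≈ -1.2342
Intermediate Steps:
X = 102
Function('J')(N, m) = Mul(102, m)
h = 20100 (h = Add(15857, 4243) = 20100)
Add(Mul(Function('J')(-139, 171), Pow(43818, -1)), Mul(-32809, Pow(h, -1))) = Add(Mul(Mul(102, 171), Pow(43818, -1)), Mul(-32809, Pow(20100, -1))) = Add(Mul(17442, Rational(1, 43818)), Mul(-32809, Rational(1, 20100))) = Add(Rational(2907, 7303), Rational(-32809, 20100)) = Rational(-2704081, 2190900)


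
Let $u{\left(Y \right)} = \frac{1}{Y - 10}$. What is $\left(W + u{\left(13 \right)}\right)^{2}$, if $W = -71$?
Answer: $\frac{44944}{9} \approx 4993.8$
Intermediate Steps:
$u{\left(Y \right)} = \frac{1}{-10 + Y}$
$\left(W + u{\left(13 \right)}\right)^{2} = \left(-71 + \frac{1}{-10 + 13}\right)^{2} = \left(-71 + \frac{1}{3}\right)^{2} = \left(- \frac{212}{3}\right)^{2} = \frac{44944}{9}$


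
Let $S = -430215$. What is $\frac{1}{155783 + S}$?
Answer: $- \frac{1}{274432} \approx -3.6439 \cdot 10^{-6}$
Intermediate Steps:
$\frac{1}{155783 + S} = \frac{1}{155783 - 430215} = \frac{1}{-274432} = - \frac{1}{274432}$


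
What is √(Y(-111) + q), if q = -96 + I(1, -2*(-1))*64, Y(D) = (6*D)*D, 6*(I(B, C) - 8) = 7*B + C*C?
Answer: √670134/3 ≈ 272.87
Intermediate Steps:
I(B, C) = 8 + C²/6 + 7*B/6 (I(B, C) = 8 + (7*B + C*C)/6 = 8 + (7*B + C²)/6 = 8 + (C² + 7*B)/6 = 8 + (C²/6 + 7*B/6) = 8 + C²/6 + 7*B/6)
Y(D) = 6*D²
q = 1600/3 (q = -96 + (8 + (-2*(-1))²/6 + (7/6)*1)*64 = -96 + (8 + (⅙)*2² + 7/6)*64 = -96 + (8 + (⅙)*4 + 7/6)*64 = -96 + (8 + ⅔ + 7/6)*64 = -96 + (59/6)*64 = -96 + 1888/3 = 1600/3 ≈ 533.33)
√(Y(-111) + q) = √(6*(-111)² + 1600/3) = √(6*12321 + 1600/3) = √(73926 + 1600/3) = √(223378/3) = √670134/3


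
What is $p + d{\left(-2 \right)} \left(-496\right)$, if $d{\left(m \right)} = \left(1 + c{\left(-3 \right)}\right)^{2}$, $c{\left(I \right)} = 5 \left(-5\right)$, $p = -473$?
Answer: $-286169$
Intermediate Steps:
$c{\left(I \right)} = -25$
$d{\left(m \right)} = 576$ ($d{\left(m \right)} = \left(1 - 25\right)^{2} = \left(-24\right)^{2} = 576$)
$p + d{\left(-2 \right)} \left(-496\right) = -473 + 576 \left(-496\right) = -473 - 285696 = -286169$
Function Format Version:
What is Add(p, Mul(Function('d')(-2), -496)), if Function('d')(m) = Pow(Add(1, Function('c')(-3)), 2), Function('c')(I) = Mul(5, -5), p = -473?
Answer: -286169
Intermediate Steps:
Function('c')(I) = -25
Function('d')(m) = 576 (Function('d')(m) = Pow(Add(1, -25), 2) = Pow(-24, 2) = 576)
Add(p, Mul(Function('d')(-2), -496)) = Add(-473, Mul(576, -496)) = Add(-473, -285696) = -286169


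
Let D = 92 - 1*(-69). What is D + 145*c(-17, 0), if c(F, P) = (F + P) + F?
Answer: -4769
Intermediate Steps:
c(F, P) = P + 2*F
D = 161 (D = 92 + 69 = 161)
D + 145*c(-17, 0) = 161 + 145*(0 + 2*(-17)) = 161 + 145*(0 - 34) = 161 + 145*(-34) = 161 - 4930 = -4769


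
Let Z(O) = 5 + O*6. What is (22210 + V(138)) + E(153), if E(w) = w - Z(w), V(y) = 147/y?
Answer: 986289/46 ≈ 21441.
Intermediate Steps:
Z(O) = 5 + 6*O
E(w) = -5 - 5*w (E(w) = w - (5 + 6*w) = w + (-5 - 6*w) = -5 - 5*w)
(22210 + V(138)) + E(153) = (22210 + 147/138) + (-5 - 5*153) = (22210 + 147*(1/138)) + (-5 - 765) = (22210 + 49/46) - 770 = 1021709/46 - 770 = 986289/46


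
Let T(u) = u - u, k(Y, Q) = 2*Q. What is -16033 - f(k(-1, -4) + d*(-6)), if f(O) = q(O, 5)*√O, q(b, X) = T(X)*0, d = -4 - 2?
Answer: -16033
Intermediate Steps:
T(u) = 0
d = -6
q(b, X) = 0 (q(b, X) = 0*0 = 0)
f(O) = 0 (f(O) = 0*√O = 0)
-16033 - f(k(-1, -4) + d*(-6)) = -16033 - 1*0 = -16033 + 0 = -16033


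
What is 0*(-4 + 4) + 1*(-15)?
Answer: -15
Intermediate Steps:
0*(-4 + 4) + 1*(-15) = 0*0 - 15 = 0 - 15 = -15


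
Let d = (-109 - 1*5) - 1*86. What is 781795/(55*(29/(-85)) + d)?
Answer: -13290515/3719 ≈ -3573.7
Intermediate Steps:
d = -200 (d = (-109 - 5) - 86 = -114 - 86 = -200)
781795/(55*(29/(-85)) + d) = 781795/(55*(29/(-85)) - 200) = 781795/(55*(29*(-1/85)) - 200) = 781795/(55*(-29/85) - 200) = 781795/(-319/17 - 200) = 781795/(-3719/17) = 781795*(-17/3719) = -13290515/3719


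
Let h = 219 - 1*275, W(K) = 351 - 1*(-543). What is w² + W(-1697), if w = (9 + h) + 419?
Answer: 139278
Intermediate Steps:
W(K) = 894 (W(K) = 351 + 543 = 894)
h = -56 (h = 219 - 275 = -56)
w = 372 (w = (9 - 56) + 419 = -47 + 419 = 372)
w² + W(-1697) = 372² + 894 = 138384 + 894 = 139278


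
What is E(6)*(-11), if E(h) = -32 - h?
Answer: 418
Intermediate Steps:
E(6)*(-11) = (-32 - 1*6)*(-11) = (-32 - 6)*(-11) = -38*(-11) = 418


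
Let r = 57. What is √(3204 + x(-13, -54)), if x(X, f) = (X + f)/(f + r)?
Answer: √28635/3 ≈ 56.406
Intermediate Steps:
x(X, f) = (X + f)/(57 + f) (x(X, f) = (X + f)/(f + 57) = (X + f)/(57 + f))
√(3204 + x(-13, -54)) = √(3204 + (-13 - 54)/(57 - 54)) = √(3204 - 67/3) = √(9545/3) = √28635/3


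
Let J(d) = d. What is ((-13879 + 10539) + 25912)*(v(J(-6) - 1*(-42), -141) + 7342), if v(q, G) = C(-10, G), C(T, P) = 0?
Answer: 165723624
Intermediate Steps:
v(q, G) = 0
((-13879 + 10539) + 25912)*(v(J(-6) - 1*(-42), -141) + 7342) = ((-13879 + 10539) + 25912)*(0 + 7342) = (-3340 + 25912)*7342 = 22572*7342 = 165723624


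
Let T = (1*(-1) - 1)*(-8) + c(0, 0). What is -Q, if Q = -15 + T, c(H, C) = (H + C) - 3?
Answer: 2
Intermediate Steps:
c(H, C) = -3 + C + H (c(H, C) = (C + H) - 3 = -3 + C + H)
T = 13 (T = (1*(-1) - 1)*(-8) + (-3 + 0 + 0) = (-1 - 1)*(-8) - 3 = -2*(-8) - 3 = 16 - 3 = 13)
Q = -2 (Q = -15 + 13 = -2)
-Q = -1*(-2) = 2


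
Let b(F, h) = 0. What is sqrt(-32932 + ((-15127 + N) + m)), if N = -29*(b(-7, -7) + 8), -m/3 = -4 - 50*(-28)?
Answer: 21*I*sqrt(119) ≈ 229.08*I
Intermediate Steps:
m = -4188 (m = -3*(-4 - 50*(-28)) = -3*(-4 + 1400) = -3*1396 = -4188)
N = -232 (N = -29*(0 + 8) = -29*8 = -232)
sqrt(-32932 + ((-15127 + N) + m)) = sqrt(-32932 + ((-15127 - 232) - 4188)) = sqrt(-32932 + (-15359 - 4188)) = sqrt(-32932 - 19547) = sqrt(-52479) = 21*I*sqrt(119)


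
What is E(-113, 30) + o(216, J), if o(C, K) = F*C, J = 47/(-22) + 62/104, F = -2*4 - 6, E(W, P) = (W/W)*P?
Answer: -2994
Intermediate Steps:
E(W, P) = P (E(W, P) = 1*P = P)
F = -14 (F = -8 - 6 = -14)
J = -881/572 (J = 47*(-1/22) + 62*(1/104) = -47/22 + 31/52 = -881/572 ≈ -1.5402)
o(C, K) = -14*C
E(-113, 30) + o(216, J) = 30 - 14*216 = 30 - 3024 = -2994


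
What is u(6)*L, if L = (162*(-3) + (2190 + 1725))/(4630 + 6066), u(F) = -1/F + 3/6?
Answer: 1143/10696 ≈ 0.10686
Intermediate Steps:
u(F) = ½ - 1/F (u(F) = -1/F + 3*(⅙) = -1/F + ½ = ½ - 1/F)
L = 3429/10696 (L = (-486 + 3915)/10696 = 3429*(1/10696) = 3429/10696 ≈ 0.32059)
u(6)*L = ((½)*(-2 + 6)/6)*(3429/10696) = ((½)*(⅙)*4)*(3429/10696) = (⅓)*(3429/10696) = 1143/10696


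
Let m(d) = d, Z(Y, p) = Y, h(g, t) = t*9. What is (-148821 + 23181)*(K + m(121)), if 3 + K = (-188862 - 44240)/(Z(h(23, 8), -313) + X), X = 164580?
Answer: -200980381980/13721 ≈ -1.4648e+7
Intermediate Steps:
h(g, t) = 9*t
K = -363529/82326 (K = -3 + (-188862 - 44240)/(9*8 + 164580) = -3 - 233102/(72 + 164580) = -3 - 233102/164652 = -3 - 233102*1/164652 = -3 - 116551/82326 = -363529/82326 ≈ -4.4157)
(-148821 + 23181)*(K + m(121)) = (-148821 + 23181)*(-363529/82326 + 121) = -125640*9597917/82326 = -200980381980/13721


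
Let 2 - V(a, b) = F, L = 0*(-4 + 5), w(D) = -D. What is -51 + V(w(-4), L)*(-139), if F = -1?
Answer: -468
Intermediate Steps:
L = 0 (L = 0*1 = 0)
V(a, b) = 3 (V(a, b) = 2 - 1*(-1) = 2 + 1 = 3)
-51 + V(w(-4), L)*(-139) = -51 + 3*(-139) = -51 - 417 = -468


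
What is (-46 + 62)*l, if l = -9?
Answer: -144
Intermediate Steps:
(-46 + 62)*l = (-46 + 62)*(-9) = 16*(-9) = -144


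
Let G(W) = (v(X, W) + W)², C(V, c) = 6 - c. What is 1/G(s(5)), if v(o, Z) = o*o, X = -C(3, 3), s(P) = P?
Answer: 1/196 ≈ 0.0051020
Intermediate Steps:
X = -3 (X = -(6 - 1*3) = -(6 - 3) = -1*3 = -3)
v(o, Z) = o²
G(W) = (9 + W)² (G(W) = ((-3)² + W)² = (9 + W)²)
1/G(s(5)) = 1/((9 + 5)²) = 1/(14²) = 1/196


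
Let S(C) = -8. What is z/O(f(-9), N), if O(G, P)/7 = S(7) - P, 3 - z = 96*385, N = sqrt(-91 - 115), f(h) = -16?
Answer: 49276/315 - 12319*I*sqrt(206)/630 ≈ 156.43 - 280.65*I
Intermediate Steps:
N = I*sqrt(206) (N = sqrt(-206) = I*sqrt(206) ≈ 14.353*I)
z = -36957 (z = 3 - 96*385 = 3 - 1*36960 = 3 - 36960 = -36957)
O(G, P) = -56 - 7*P (O(G, P) = 7*(-8 - P) = -56 - 7*P)
z/O(f(-9), N) = -36957/(-56 - 7*I*sqrt(206))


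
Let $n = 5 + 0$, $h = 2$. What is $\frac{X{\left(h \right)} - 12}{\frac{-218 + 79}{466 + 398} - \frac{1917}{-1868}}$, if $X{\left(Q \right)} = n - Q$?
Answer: $- \frac{3631392}{349159} \approx -10.4$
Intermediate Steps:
$n = 5$
$X{\left(Q \right)} = 5 - Q$
$\frac{X{\left(h \right)} - 12}{\frac{-218 + 79}{466 + 398} - \frac{1917}{-1868}} = \frac{\left(5 - 2\right) - 12}{\frac{-218 + 79}{466 + 398} - \frac{1917}{-1868}} = \frac{\left(5 - 2\right) - 12}{- \frac{139}{864} - - \frac{1917}{1868}} = \frac{3 - 12}{\left(-139\right) \frac{1}{864} + \frac{1917}{1868}} = \frac{1}{- \frac{139}{864} + \frac{1917}{1868}} \left(-9\right) = \frac{1}{\frac{349159}{403488}} \left(-9\right) = \frac{403488}{349159} \left(-9\right) = - \frac{3631392}{349159}$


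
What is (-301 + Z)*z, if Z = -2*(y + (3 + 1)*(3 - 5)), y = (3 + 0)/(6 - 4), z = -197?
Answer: 56736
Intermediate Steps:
y = 3/2 ≈ 1.5000
Z = 13 (Z = -2*(3/2 + (3 + 1)*(3 - 5)) = -2*(3/2 + 4*(-2)) = -2*(3/2 - 8) = -2*(-13/2) = 13)
(-301 + Z)*z = (-301 + 13)*(-197) = -288*(-197) = 56736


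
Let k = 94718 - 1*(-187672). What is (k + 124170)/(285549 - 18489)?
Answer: 6776/4451 ≈ 1.5224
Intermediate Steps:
k = 282390 (k = 94718 + 187672 = 282390)
(k + 124170)/(285549 - 18489) = (282390 + 124170)/(285549 - 18489) = 406560/267060 = 406560*(1/267060) = 6776/4451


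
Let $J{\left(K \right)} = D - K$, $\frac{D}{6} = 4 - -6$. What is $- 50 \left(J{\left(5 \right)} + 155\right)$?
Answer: $-10500$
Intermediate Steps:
$D = 60$ ($D = 6 \left(4 - -6\right) = 6 \left(4 + 6\right) = 6 \cdot 10 = 60$)
$J{\left(K \right)} = 60 - K$
$- 50 \left(J{\left(5 \right)} + 155\right) = - 50 \left(\left(60 - 5\right) + 155\right) = - 50 \left(55 + 155\right) = \left(-50\right) 210 = -10500$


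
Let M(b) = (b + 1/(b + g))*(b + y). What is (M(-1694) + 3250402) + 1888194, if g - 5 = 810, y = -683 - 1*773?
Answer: 3069086978/293 ≈ 1.0475e+7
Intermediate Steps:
y = -1456 (y = -683 - 773 = -1456)
g = 815 (g = 5 + 810 = 815)
M(b) = (-1456 + b)*(b + 1/(815 + b)) (M(b) = (b + 1/(b + 815))*(b - 1456) = (b + 1/(815 + b))*(-1456 + b) = (-1456 + b)*(b + 1/(815 + b)))
(M(-1694) + 3250402) + 1888194 = ((-1456 + (-1694)³ - 1186639*(-1694) - 641*(-1694)²)/(815 - 1694) + 3250402) + 1888194 = ((-1456 - 4861163384 + 2010166466 - 641*2869636)/(-879) + 3250402) + 1888194 = (-(-1456 - 4861163384 + 2010166466 - 1839436676)/879 + 3250402) + 1888194 = (-1/879*(-4690435050) + 3250402) + 1888194 = (1563478350/293 + 3250402) + 1888194 = 2515846136/293 + 1888194 = 3069086978/293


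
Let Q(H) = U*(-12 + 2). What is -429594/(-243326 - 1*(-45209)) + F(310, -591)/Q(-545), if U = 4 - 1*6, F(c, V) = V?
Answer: -36165089/1320780 ≈ -27.382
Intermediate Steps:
U = -2 (U = 4 - 6 = -2)
Q(H) = 20 (Q(H) = -2*(-12 + 2) = -2*(-10) = 20)
-429594/(-243326 - 1*(-45209)) + F(310, -591)/Q(-545) = -429594/(-243326 - 1*(-45209)) - 591/20 = -429594/(-243326 + 45209) - 591*1/20 = -429594/(-198117) - 591/20 = -429594*(-1/198117) - 591/20 = 143198/66039 - 591/20 = -36165089/1320780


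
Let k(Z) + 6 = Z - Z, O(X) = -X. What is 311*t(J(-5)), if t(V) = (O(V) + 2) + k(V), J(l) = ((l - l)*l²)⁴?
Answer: -1244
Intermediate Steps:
J(l) = 0 (J(l) = (0*l²)⁴ = 0⁴ = 0)
k(Z) = -6 (k(Z) = -6 + (Z - Z) = -6 + 0 = -6)
t(V) = -4 - V (t(V) = (-V + 2) - 6 = (2 - V) - 6 = -4 - V)
311*t(J(-5)) = 311*(-4 - 1*0) = 311*(-4 + 0) = 311*(-4) = -1244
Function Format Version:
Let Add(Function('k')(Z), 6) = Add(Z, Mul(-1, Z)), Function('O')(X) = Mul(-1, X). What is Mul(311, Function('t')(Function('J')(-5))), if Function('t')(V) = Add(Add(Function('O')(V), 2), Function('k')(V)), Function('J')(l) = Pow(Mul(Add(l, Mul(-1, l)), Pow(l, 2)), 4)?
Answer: -1244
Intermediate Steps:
Function('J')(l) = 0 (Function('J')(l) = Pow(Mul(0, Pow(l, 2)), 4) = Pow(0, 4) = 0)
Function('k')(Z) = -6 (Function('k')(Z) = Add(-6, Add(Z, Mul(-1, Z))) = Add(-6, 0) = -6)
Function('t')(V) = Add(-4, Mul(-1, V)) (Function('t')(V) = Add(Add(Mul(-1, V), 2), -6) = Add(Add(2, Mul(-1, V)), -6) = Add(-4, Mul(-1, V)))
Mul(311, Function('t')(Function('J')(-5))) = Mul(311, Add(-4, Mul(-1, 0))) = Mul(311, Add(-4, 0)) = Mul(311, -4) = -1244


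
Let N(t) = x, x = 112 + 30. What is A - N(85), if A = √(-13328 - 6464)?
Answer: -142 + 4*I*√1237 ≈ -142.0 + 140.68*I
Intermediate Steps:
x = 142
N(t) = 142
A = 4*I*√1237 (A = √(-19792) = 4*I*√1237 ≈ 140.68*I)
A - N(85) = 4*I*√1237 - 1*142 = 4*I*√1237 - 142 = -142 + 4*I*√1237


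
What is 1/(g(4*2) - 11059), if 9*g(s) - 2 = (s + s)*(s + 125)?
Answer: -3/32467 ≈ -9.2402e-5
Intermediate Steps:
g(s) = 2/9 + 2*s*(125 + s)/9 (g(s) = 2/9 + ((s + s)*(s + 125))/9 = 2/9 + ((2*s)*(125 + s))/9 = 2/9 + (2*s*(125 + s))/9 = 2/9 + 2*s*(125 + s)/9)
1/(g(4*2) - 11059) = 1/((2/9 + 2*(4*2)**2/9 + 250*(4*2)/9) - 11059) = 1/((2/9 + (2/9)*8**2 + (250/9)*8) - 11059) = 1/((2/9 + (2/9)*64 + 2000/9) - 11059) = 1/((2/9 + 128/9 + 2000/9) - 11059) = 1/(710/3 - 11059) = 1/(-32467/3) = -3/32467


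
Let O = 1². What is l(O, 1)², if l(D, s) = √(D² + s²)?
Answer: 2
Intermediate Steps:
O = 1
l(O, 1)² = (√(1² + 1²))² = (√(1 + 1))² = (√2)² = 2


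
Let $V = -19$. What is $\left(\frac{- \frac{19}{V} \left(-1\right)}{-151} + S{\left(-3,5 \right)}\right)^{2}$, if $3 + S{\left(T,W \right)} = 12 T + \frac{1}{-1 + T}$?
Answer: $\frac{561832209}{364816} \approx 1540.0$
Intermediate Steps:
$S{\left(T,W \right)} = -3 + \frac{1}{-1 + T} + 12 T$ ($S{\left(T,W \right)} = -3 + \left(12 T + \frac{1}{-1 + T}\right) = -3 + \left(\frac{1}{-1 + T} + 12 T\right) = -3 + \frac{1}{-1 + T} + 12 T$)
$\left(\frac{- \frac{19}{V} \left(-1\right)}{-151} + S{\left(-3,5 \right)}\right)^{2} = \left(\frac{- \frac{19}{-19} \left(-1\right)}{-151} + \frac{4 - -45 + 12 \left(-3\right)^{2}}{-1 - 3}\right)^{2} = \left(\left(-19\right) \left(- \frac{1}{19}\right) \left(-1\right) \left(- \frac{1}{151}\right) + \frac{4 + 45 + 12 \cdot 9}{-4}\right)^{2} = \left(1 \left(-1\right) \left(- \frac{1}{151}\right) - \frac{4 + 45 + 108}{4}\right)^{2} = \left(\left(-1\right) \left(- \frac{1}{151}\right) - \frac{157}{4}\right)^{2} = \left(\frac{1}{151} - \frac{157}{4}\right)^{2} = \left(- \frac{23703}{604}\right)^{2} = \frac{561832209}{364816}$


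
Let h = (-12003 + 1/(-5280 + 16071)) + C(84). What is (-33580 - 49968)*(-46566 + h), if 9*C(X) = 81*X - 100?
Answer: 52132279536136/10791 ≈ 4.8311e+9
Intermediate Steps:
C(X) = -100/9 + 9*X (C(X) = (81*X - 100)/9 = (-100 + 81*X)/9 = -100/9 + 9*X)
h = -121486276/10791 (h = (-12003 + 1/(-5280 + 16071)) + (-100/9 + 9*84) = (-12003 + 1/10791) + (-100/9 + 756) = (-12003 + 1/10791) + 6704/9 = -129524372/10791 + 6704/9 = -121486276/10791 ≈ -11258.)
(-33580 - 49968)*(-46566 + h) = (-33580 - 49968)*(-46566 - 121486276/10791) = -83548*(-623979982/10791) = 52132279536136/10791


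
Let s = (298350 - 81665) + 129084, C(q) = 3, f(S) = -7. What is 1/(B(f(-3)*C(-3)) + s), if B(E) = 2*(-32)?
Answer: 1/345705 ≈ 2.8926e-6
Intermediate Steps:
B(E) = -64
s = 345769 (s = 216685 + 129084 = 345769)
1/(B(f(-3)*C(-3)) + s) = 1/(-64 + 345769) = 1/345705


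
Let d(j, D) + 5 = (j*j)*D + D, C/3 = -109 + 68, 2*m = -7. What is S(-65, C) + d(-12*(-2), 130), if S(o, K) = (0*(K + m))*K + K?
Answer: 74882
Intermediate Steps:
m = -7/2 (m = (1/2)*(-7) = -7/2 ≈ -3.5000)
C = -123 (C = 3*(-109 + 68) = 3*(-41) = -123)
d(j, D) = -5 + D + D*j**2 (d(j, D) = -5 + ((j*j)*D + D) = -5 + (j**2*D + D) = -5 + (D*j**2 + D) = -5 + (D + D*j**2) = -5 + D + D*j**2)
S(o, K) = K (S(o, K) = (0*(K - 7/2))*K + K = (0*(-7/2 + K))*K + K = 0*K + K = 0 + K = K)
S(-65, C) + d(-12*(-2), 130) = -123 + (-5 + 130 + 130*(-12*(-2))**2) = -123 + (-5 + 130 + 130*24**2) = -123 + (-5 + 130 + 130*576) = -123 + (-5 + 130 + 74880) = -123 + 75005 = 74882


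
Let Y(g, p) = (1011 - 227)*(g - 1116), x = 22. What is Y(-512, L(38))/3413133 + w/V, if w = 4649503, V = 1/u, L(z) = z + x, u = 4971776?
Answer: 78898963455697022272/3413133 ≈ 2.3116e+13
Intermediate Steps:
L(z) = 22 + z (L(z) = z + 22 = 22 + z)
Y(g, p) = -874944 + 784*g (Y(g, p) = 784*(-1116 + g) = -874944 + 784*g)
V = 1/4971776 ≈ 2.0114e-7
Y(-512, L(38))/3413133 + w/V = (-874944 + 784*(-512))/3413133 + 4649503/(1/4971776) = (-874944 - 401408)*(1/3413133) + 4649503*4971776 = -1276352*1/3413133 + 23116287427328 = -1276352/3413133 + 23116287427328 = 78898963455697022272/3413133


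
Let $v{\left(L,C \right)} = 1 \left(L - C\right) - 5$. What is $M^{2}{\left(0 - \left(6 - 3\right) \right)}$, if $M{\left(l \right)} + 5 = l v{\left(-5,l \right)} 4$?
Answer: $6241$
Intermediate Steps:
$v{\left(L,C \right)} = -5 + L - C$ ($v{\left(L,C \right)} = \left(L - C\right) - 5 = -5 + L - C$)
$M{\left(l \right)} = -5 + 4 l \left(-10 - l\right)$ ($M{\left(l \right)} = -5 + l \left(-5 - 5 - l\right) 4 = -5 + l \left(-10 - l\right) 4 = -5 + 4 l \left(-10 - l\right)$)
$M^{2}{\left(0 - \left(6 - 3\right) \right)} = \left(-5 - 4 \left(0 - \left(6 - 3\right)\right) \left(10 + \left(0 - \left(6 - 3\right)\right)\right)\right)^{2} = \left(-5 - 4 \left(0 - 3\right) \left(10 + \left(0 - 3\right)\right)\right)^{2} = \left(-5 - - 12 \left(10 - 3\right)\right)^{2} = \left(-5 - \left(-12\right) 7\right)^{2} = \left(-5 + 84\right)^{2} = 79^{2} = 6241$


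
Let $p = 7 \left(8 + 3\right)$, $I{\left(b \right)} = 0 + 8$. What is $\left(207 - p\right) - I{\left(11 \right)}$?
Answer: $122$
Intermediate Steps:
$I{\left(b \right)} = 8$
$p = 77$ ($p = 7 \cdot 11 = 77$)
$\left(207 - p\right) - I{\left(11 \right)} = \left(207 - 77\right) - 8 = 130 - 8 = 122$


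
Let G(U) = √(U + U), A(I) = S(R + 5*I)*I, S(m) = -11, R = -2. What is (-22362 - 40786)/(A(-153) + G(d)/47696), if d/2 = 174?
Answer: -10073871155331456/268485544346947 + 752976752*√174/805456633040841 ≈ -37.521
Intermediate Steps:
d = 348 (d = 2*174 = 348)
A(I) = -11*I
G(U) = √2*√U (G(U) = √(2*U) = √2*√U)
(-22362 - 40786)/(A(-153) + G(d)/47696) = (-22362 - 40786)/(-11*(-153) + (√2*√348)/47696) = -63148/(1683 + (√2*(2*√87))*(1/47696)) = -63148/(1683 + (2*√174)*(1/47696)) = -63148/(1683 + √174/23848)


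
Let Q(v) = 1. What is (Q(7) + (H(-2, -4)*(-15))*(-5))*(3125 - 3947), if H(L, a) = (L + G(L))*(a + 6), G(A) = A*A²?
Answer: 1232178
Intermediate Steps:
G(A) = A³
H(L, a) = (6 + a)*(L + L³) (H(L, a) = (L + L³)*(a + 6) = (L + L³)*(6 + a) = (6 + a)*(L + L³))
(Q(7) + (H(-2, -4)*(-15))*(-5))*(3125 - 3947) = (1 + (-2*(6 - 4 + 6*(-2)² - 4*(-2)²)*(-15))*(-5))*(3125 - 3947) = (1 + (-2*(6 - 4 + 6*4 - 4*4)*(-15))*(-5))*(-822) = (1 + (-2*(6 - 4 + 24 - 16)*(-15))*(-5))*(-822) = (1 + (-2*10*(-15))*(-5))*(-822) = (1 - 20*(-15)*(-5))*(-822) = (1 + 300*(-5))*(-822) = (1 - 1500)*(-822) = -1499*(-822) = 1232178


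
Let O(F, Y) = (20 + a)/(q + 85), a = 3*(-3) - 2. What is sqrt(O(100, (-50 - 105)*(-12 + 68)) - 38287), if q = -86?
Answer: 2*I*sqrt(9574) ≈ 195.69*I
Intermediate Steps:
a = -11 (a = -9 - 2 = -11)
O(F, Y) = -9 (O(F, Y) = (20 - 11)/(-86 + 85) = 9/(-1) = 9*(-1) = -9)
sqrt(O(100, (-50 - 105)*(-12 + 68)) - 38287) = sqrt(-9 - 38287) = sqrt(-38296) = 2*I*sqrt(9574)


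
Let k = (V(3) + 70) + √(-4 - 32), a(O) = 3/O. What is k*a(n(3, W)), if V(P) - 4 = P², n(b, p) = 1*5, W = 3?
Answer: 249/5 + 18*I/5 ≈ 49.8 + 3.6*I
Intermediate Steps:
n(b, p) = 5
V(P) = 4 + P²
k = 83 + 6*I (k = ((4 + 3²) + 70) + √(-4 - 32) = ((4 + 9) + 70) + √(-36) = (13 + 70) + 6*I = 83 + 6*I ≈ 83.0 + 6.0*I)
k*a(n(3, W)) = (83 + 6*I)*(3/5) = (83 + 6*I)*(3*(⅕)) = (83 + 6*I)*(⅗) = 249/5 + 18*I/5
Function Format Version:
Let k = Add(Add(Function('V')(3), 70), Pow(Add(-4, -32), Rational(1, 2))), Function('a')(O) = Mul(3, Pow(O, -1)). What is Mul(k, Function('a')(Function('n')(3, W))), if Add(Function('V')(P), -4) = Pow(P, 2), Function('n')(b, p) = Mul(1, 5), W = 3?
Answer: Add(Rational(249, 5), Mul(Rational(18, 5), I)) ≈ Add(49.800, Mul(3.6000, I))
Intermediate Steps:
Function('n')(b, p) = 5
Function('V')(P) = Add(4, Pow(P, 2))
k = Add(83, Mul(6, I)) (k = Add(Add(Add(4, Pow(3, 2)), 70), Pow(Add(-4, -32), Rational(1, 2))) = Add(Add(Add(4, 9), 70), Pow(-36, Rational(1, 2))) = Add(Add(13, 70), Mul(6, I)) = Add(83, Mul(6, I)) ≈ Add(83.000, Mul(6.0000, I)))
Mul(k, Function('a')(Function('n')(3, W))) = Mul(Add(83, Mul(6, I)), Mul(3, Pow(5, -1))) = Mul(Add(83, Mul(6, I)), Mul(3, Rational(1, 5))) = Mul(Add(83, Mul(6, I)), Rational(3, 5)) = Add(Rational(249, 5), Mul(Rational(18, 5), I))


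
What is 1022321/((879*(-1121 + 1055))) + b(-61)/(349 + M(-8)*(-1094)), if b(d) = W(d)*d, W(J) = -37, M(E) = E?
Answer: -9173205823/527985414 ≈ -17.374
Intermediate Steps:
b(d) = -37*d
1022321/((879*(-1121 + 1055))) + b(-61)/(349 + M(-8)*(-1094)) = 1022321/((879*(-1121 + 1055))) + (-37*(-61))/(349 - 8*(-1094)) = 1022321/((879*(-66))) + 2257/(349 + 8752) = 1022321/(-58014) + 2257/9101 = 1022321*(-1/58014) + 2257*(1/9101) = -1022321/58014 + 2257/9101 = -9173205823/527985414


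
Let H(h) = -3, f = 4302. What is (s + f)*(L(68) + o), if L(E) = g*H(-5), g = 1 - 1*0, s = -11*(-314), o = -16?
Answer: -147364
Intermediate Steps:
s = 3454
g = 1 (g = 1 + 0 = 1)
L(E) = -3 (L(E) = 1*(-3) = -3)
(s + f)*(L(68) + o) = (3454 + 4302)*(-3 - 16) = 7756*(-19) = -147364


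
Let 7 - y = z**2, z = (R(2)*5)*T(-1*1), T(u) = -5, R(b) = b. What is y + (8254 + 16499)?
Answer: 22260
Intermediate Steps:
z = -50 (z = (2*5)*(-5) = 10*(-5) = -50)
y = -2493 (y = 7 - 1*(-50)**2 = 7 - 1*2500 = 7 - 2500 = -2493)
y + (8254 + 16499) = -2493 + (8254 + 16499) = -2493 + 24753 = 22260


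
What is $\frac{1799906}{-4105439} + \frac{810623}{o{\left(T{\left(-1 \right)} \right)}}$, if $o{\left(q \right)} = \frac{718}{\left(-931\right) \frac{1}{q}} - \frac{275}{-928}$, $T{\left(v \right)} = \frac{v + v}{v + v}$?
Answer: $- \frac{2875254516260129870}{1684375407481} \approx -1.707 \cdot 10^{6}$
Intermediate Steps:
$T{\left(v \right)} = 1$ ($T{\left(v \right)} = \frac{2 v}{2 v} = 2 v \frac{1}{2 v} = 1$)
$o{\left(q \right)} = \frac{275}{928} - \frac{718 q}{931}$ ($o{\left(q \right)} = 718 \left(- \frac{q}{931}\right) - - \frac{275}{928} = - \frac{718 q}{931} + \frac{275}{928} = \frac{275}{928} - \frac{718 q}{931}$)
$\frac{1799906}{-4105439} + \frac{810623}{o{\left(T{\left(-1 \right)} \right)}} = \frac{1799906}{-4105439} + \frac{810623}{\frac{275}{928} - \frac{718}{931}} = 1799906 \left(- \frac{1}{4105439}\right) + \frac{810623}{\frac{275}{928} - \frac{718}{931}} = - \frac{1799906}{4105439} + \frac{810623}{- \frac{410279}{863968}} = - \frac{1799906}{4105439} + 810623 \left(- \frac{863968}{410279}\right) = - \frac{1799906}{4105439} - \frac{700352332064}{410279} = - \frac{2875254516260129870}{1684375407481}$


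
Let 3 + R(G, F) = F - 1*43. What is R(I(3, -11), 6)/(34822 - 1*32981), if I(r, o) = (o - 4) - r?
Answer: -40/1841 ≈ -0.021727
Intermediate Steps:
I(r, o) = -4 + o - r (I(r, o) = (-4 + o) - r = -4 + o - r)
R(G, F) = -46 + F (R(G, F) = -3 + (F - 1*43) = -3 + (F - 43) = -3 + (-43 + F) = -46 + F)
R(I(3, -11), 6)/(34822 - 1*32981) = (-46 + 6)/(34822 - 1*32981) = -40/(34822 - 32981) = -40/1841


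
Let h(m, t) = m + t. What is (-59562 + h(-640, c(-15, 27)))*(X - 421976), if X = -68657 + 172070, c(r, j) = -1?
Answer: 19178448289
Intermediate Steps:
X = 103413
(-59562 + h(-640, c(-15, 27)))*(X - 421976) = (-59562 + (-640 - 1))*(103413 - 421976) = (-59562 - 641)*(-318563) = -60203*(-318563) = 19178448289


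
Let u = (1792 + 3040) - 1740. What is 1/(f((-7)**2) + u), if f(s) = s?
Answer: 1/3141 ≈ 0.00031837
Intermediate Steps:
u = 3092 (u = 4832 - 1740 = 3092)
1/(f((-7)**2) + u) = 1/((-7)**2 + 3092) = 1/(49 + 3092) = 1/3141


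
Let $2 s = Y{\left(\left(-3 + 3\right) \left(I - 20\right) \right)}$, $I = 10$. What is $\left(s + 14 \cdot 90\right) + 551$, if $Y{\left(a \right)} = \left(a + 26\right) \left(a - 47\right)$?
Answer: $1200$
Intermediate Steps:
$Y{\left(a \right)} = \left(-47 + a\right) \left(26 + a\right)$ ($Y{\left(a \right)} = \left(26 + a\right) \left(-47 + a\right) = \left(-47 + a\right) \left(26 + a\right)$)
$s = -611$ ($s = \frac{-1222 + \left(\left(-3 + 3\right) \left(10 - 20\right)\right)^{2} - 21 \left(-3 + 3\right) \left(10 - 20\right)}{2} = \frac{-1222 + \left(0 \left(-10\right)\right)^{2} - 21 \cdot 0 \left(-10\right)}{2} = \frac{-1222 + 0^{2} - 0}{2} = \frac{-1222 + 0 + 0}{2} = \frac{1}{2} \left(-1222\right) = -611$)
$\left(s + 14 \cdot 90\right) + 551 = \left(-611 + 14 \cdot 90\right) + 551 = \left(-611 + 1260\right) + 551 = 649 + 551 = 1200$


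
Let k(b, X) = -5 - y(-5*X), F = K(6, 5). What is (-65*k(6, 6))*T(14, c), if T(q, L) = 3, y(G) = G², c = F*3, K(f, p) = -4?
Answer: 176475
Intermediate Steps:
F = -4
c = -12 (c = -4*3 = -12)
k(b, X) = -5 - 25*X² (k(b, X) = -5 - (-5*X)² = -5 - 25*X²)
(-65*k(6, 6))*T(14, c) = -65*(-5 - 25*6²)*3 = -65*(-5 - 25*36)*3 = -65*(-5 - 900)*3 = -65*(-905)*3 = 58825*3 = 176475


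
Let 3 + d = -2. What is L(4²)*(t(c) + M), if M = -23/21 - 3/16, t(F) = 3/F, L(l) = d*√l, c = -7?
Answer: 2875/84 ≈ 34.226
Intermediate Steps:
d = -5 (d = -3 - 2 = -5)
L(l) = -5*√l
M = -431/336 (M = -23*1/21 - 3*1/16 = -23/21 - 3/16 = -431/336 ≈ -1.2827)
L(4²)*(t(c) + M) = (-5*√(4²))*(3/(-7) - 431/336) = (-5*√16)*(3*(-⅐) - 431/336) = (-5*4)*(-3/7 - 431/336) = -20*(-575/336) = 2875/84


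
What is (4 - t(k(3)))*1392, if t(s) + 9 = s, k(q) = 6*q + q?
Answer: -11136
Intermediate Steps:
k(q) = 7*q
t(s) = -9 + s
(4 - t(k(3)))*1392 = (4 - (-9 + 7*3))*1392 = (4 - (-9 + 21))*1392 = (4 - 1*12)*1392 = (4 - 12)*1392 = -8*1392 = -11136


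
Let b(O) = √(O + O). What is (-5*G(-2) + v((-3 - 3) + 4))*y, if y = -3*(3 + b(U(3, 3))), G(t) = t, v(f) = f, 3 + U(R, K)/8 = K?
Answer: -72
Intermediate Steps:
U(R, K) = -24 + 8*K
b(O) = √2*√O (b(O) = √(2*O) = √2*√O)
y = -9 (y = -3*(3 + √2*√(-24 + 8*3)) = -3*(3 + √2*√(-24 + 24)) = -3*(3 + √2*√0) = -3*(3 + √2*0) = -3*(3 + 0) = -3*3 = -9)
(-5*G(-2) + v((-3 - 3) + 4))*y = (-5*(-2) + ((-3 - 3) + 4))*(-9) = (10 + (-6 + 4))*(-9) = (10 - 2)*(-9) = 8*(-9) = -72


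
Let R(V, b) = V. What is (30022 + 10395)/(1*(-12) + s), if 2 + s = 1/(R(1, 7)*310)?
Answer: -12529270/4339 ≈ -2887.6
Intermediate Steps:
s = -619/310 (s = -2 + 1/(1*310) = -2 + 1/310 = -619/310 ≈ -1.9968)
(30022 + 10395)/(1*(-12) + s) = (30022 + 10395)/(1*(-12) - 619/310) = 40417/(-12 - 619/310) = 40417/(-4339/310) = 40417*(-310/4339) = -12529270/4339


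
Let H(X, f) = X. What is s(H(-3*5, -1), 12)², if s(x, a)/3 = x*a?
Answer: 291600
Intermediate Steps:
s(x, a) = 3*a*x (s(x, a) = 3*(x*a) = 3*(a*x) = 3*a*x)
s(H(-3*5, -1), 12)² = (3*12*(-3*5))² = (3*12*(-15))² = (-540)² = 291600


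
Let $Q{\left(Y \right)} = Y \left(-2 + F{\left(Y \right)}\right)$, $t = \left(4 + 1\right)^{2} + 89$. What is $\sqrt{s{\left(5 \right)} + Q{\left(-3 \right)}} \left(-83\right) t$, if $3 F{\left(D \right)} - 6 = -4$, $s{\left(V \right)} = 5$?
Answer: $-28386$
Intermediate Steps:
$t = 114$ ($t = 5^{2} + 89 = 25 + 89 = 114$)
$F{\left(D \right)} = \frac{2}{3}$ ($F{\left(D \right)} = 2 + \frac{1}{3} \left(-4\right) = 2 - \frac{4}{3} = \frac{2}{3}$)
$Q{\left(Y \right)} = - \frac{4 Y}{3}$ ($Q{\left(Y \right)} = Y \left(-2 + \frac{2}{3}\right) = Y \left(- \frac{4}{3}\right) = - \frac{4 Y}{3}$)
$\sqrt{s{\left(5 \right)} + Q{\left(-3 \right)}} \left(-83\right) t = \sqrt{5 - -4} \left(-83\right) 114 = \sqrt{5 + 4} \left(-83\right) 114 = \sqrt{9} \left(-83\right) 114 = 3 \left(-83\right) 114 = \left(-249\right) 114 = -28386$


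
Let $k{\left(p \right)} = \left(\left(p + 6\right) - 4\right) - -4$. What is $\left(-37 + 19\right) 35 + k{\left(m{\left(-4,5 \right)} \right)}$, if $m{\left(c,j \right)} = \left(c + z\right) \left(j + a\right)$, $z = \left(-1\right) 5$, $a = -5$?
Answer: $-624$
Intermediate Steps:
$z = -5$
$m{\left(c,j \right)} = \left(-5 + c\right) \left(-5 + j\right)$ ($m{\left(c,j \right)} = \left(c - 5\right) \left(j - 5\right) = \left(-5 + c\right) \left(-5 + j\right)$)
$k{\left(p \right)} = 6 + p$ ($k{\left(p \right)} = \left(\left(6 + p\right) - 4\right) + 4 = \left(2 + p\right) + 4 = 6 + p$)
$\left(-37 + 19\right) 35 + k{\left(m{\left(-4,5 \right)} \right)} = \left(-37 + 19\right) 35 + \left(6 - 0\right) = \left(-18\right) 35 + \left(6 + \left(25 + 20 - 25 - 20\right)\right) = -630 + \left(6 + 0\right) = -630 + 6 = -624$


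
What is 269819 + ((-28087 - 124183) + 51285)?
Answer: 168834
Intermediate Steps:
269819 + ((-28087 - 124183) + 51285) = 269819 + (-152270 + 51285) = 269819 - 100985 = 168834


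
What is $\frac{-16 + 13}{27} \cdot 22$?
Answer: $- \frac{22}{9} \approx -2.4444$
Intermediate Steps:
$\frac{-16 + 13}{27} \cdot 22 = \left(-3\right) \frac{1}{27} \cdot 22 = \left(- \frac{1}{9}\right) 22 = - \frac{22}{9}$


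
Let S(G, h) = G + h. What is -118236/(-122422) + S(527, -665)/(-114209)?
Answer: 6760254780/6990847099 ≈ 0.96702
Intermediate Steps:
-118236/(-122422) + S(527, -665)/(-114209) = -118236/(-122422) + (527 - 665)/(-114209) = -118236*(-1/122422) - 138*(-1/114209) = 59118/61211 + 138/114209 = 6760254780/6990847099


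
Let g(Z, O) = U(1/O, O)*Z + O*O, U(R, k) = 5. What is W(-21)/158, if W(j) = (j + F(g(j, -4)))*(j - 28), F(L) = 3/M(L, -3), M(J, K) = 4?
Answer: 3969/632 ≈ 6.2801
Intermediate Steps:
g(Z, O) = O² + 5*Z (g(Z, O) = 5*Z + O*O = 5*Z + O² = O² + 5*Z)
F(L) = ¾ (F(L) = 3/4 = 3*(¼) = ¾)
W(j) = (-28 + j)*(¾ + j) (W(j) = (j + ¾)*(j - 28) = (¾ + j)*(-28 + j) = (-28 + j)*(¾ + j))
W(-21)/158 = (-21 + (-21)² - 109/4*(-21))/158 = (-21 + 441 + 2289/4)*(1/158) = (3969/4)*(1/158) = 3969/632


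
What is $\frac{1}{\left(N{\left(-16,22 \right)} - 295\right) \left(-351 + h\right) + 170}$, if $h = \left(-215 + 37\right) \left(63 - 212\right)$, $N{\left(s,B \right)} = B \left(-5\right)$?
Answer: $- \frac{1}{10599085} \approx -9.4348 \cdot 10^{-8}$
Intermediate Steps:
$N{\left(s,B \right)} = - 5 B$
$h = 26522$ ($h = \left(-178\right) \left(-149\right) = 26522$)
$\frac{1}{\left(N{\left(-16,22 \right)} - 295\right) \left(-351 + h\right) + 170} = \frac{1}{\left(\left(-5\right) 22 - 295\right) \left(-351 + 26522\right) + 170} = \frac{1}{\left(-110 - 295\right) 26171 + 170} = \frac{1}{\left(-405\right) 26171 + 170} = \frac{1}{-10599255 + 170} = \frac{1}{-10599085} = - \frac{1}{10599085}$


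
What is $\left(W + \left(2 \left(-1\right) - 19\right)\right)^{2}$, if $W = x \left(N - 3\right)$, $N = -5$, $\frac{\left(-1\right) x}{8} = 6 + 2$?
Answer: $241081$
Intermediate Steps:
$x = -64$ ($x = - 8 \left(6 + 2\right) = \left(-8\right) 8 = -64$)
$W = 512$ ($W = - 64 \left(-5 - 3\right) = \left(-64\right) \left(-8\right) = 512$)
$\left(W + \left(2 \left(-1\right) - 19\right)\right)^{2} = \left(512 + \left(2 \left(-1\right) - 19\right)\right)^{2} = \left(512 - 21\right)^{2} = 491^{2} = 241081$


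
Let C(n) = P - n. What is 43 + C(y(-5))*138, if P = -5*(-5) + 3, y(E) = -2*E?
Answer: 2527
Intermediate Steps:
P = 28 (P = 25 + 3 = 28)
C(n) = 28 - n
43 + C(y(-5))*138 = 43 + (28 - (-2)*(-5))*138 = 43 + (28 - 1*10)*138 = 43 + (28 - 10)*138 = 43 + 18*138 = 43 + 2484 = 2527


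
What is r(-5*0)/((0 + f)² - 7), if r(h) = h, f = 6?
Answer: 0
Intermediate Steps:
r(-5*0)/((0 + f)² - 7) = (-5*0)/((0 + 6)² - 7) = 0/(6² - 7) = 0/(36 - 7) = 0/29 = (1/29)*0 = 0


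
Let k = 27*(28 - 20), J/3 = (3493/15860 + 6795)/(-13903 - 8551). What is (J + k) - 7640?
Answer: -2644161463139/356120440 ≈ -7424.9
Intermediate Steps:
J = -323316579/356120440 (J = 3*((3493/15860 + 6795)/(-13903 - 8551)) = 3*((3493*(1/15860) + 6795)/(-22454)) = 3*((3493/15860 + 6795)*(-1/22454)) = 3*((107772193/15860)*(-1/22454)) = 3*(-107772193/356120440) = -323316579/356120440 ≈ -0.90789)
k = 216 (k = 27*8 = 216)
(J + k) - 7640 = (-323316579/356120440 + 216) - 7640 = 76598698461/356120440 - 7640 = -2644161463139/356120440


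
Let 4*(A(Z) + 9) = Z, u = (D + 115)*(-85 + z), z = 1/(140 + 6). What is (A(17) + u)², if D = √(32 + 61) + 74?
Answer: 22072042556653/85264 + 58222891501*√93/21316 ≈ 2.8521e+8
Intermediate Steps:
z = 1/146 ≈ 0.0068493
D = 74 + √93 (D = √93 + 74 = 74 + √93 ≈ 83.644)
u = -2345301/146 - 12409*√93/146 (u = ((74 + √93) + 115)*(-85 + 1/146) = (189 + √93)*(-12409/146) = -2345301/146 - 12409*√93/146 ≈ -16883.)
A(Z) = -9 + Z/4
(A(17) + u)² = ((-9 + (¼)*17) + (-2345301/146 - 12409*√93/146))² = ((-9 + 17/4) + (-2345301/146 - 12409*√93/146))² = (-19/4 + (-2345301/146 - 12409*√93/146))² = (-4691989/292 - 12409*√93/146)²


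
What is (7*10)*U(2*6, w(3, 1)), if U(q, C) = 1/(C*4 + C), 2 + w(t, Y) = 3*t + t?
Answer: 7/5 ≈ 1.4000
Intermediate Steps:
w(t, Y) = -2 + 4*t (w(t, Y) = -2 + (3*t + t) = -2 + 4*t)
U(q, C) = 1/(5*C) (U(q, C) = 1/(4*C + C) = 1/(5*C))
(7*10)*U(2*6, w(3, 1)) = (7*10)*(1/(5*(-2 + 4*3))) = 70*(1/(5*(-2 + 12))) = 70*((⅕)/10) = 70*((⅕)*(⅒)) = 70*(1/50) = 7/5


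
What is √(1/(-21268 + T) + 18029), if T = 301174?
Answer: 5*√56500988520966/279906 ≈ 134.27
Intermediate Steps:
√(1/(-21268 + T) + 18029) = √(1/(-21268 + 301174) + 18029) = √(1/279906 + 18029) = √(5046425275/279906) = 5*√56500988520966/279906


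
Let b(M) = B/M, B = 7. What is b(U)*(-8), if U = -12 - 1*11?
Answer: 56/23 ≈ 2.4348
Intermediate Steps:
U = -23 (U = -12 - 11 = -23)
b(M) = 7/M
b(U)*(-8) = (7/(-23))*(-8) = (7*(-1/23))*(-8) = -7/23*(-8) = 56/23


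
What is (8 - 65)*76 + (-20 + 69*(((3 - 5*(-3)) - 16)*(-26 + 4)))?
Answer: -7388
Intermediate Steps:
(8 - 65)*76 + (-20 + 69*(((3 - 5*(-3)) - 16)*(-26 + 4))) = -57*76 + (-20 + 69*(((3 + 15) - 16)*(-22))) = -4332 + (-20 + 69*((18 - 16)*(-22))) = -4332 + (-20 + 69*(2*(-22))) = -4332 + (-20 + 69*(-44)) = -4332 + (-20 - 3036) = -4332 - 3056 = -7388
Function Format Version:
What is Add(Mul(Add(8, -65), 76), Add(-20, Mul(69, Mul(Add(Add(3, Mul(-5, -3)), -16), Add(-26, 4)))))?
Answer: -7388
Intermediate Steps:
Add(Mul(Add(8, -65), 76), Add(-20, Mul(69, Mul(Add(Add(3, Mul(-5, -3)), -16), Add(-26, 4))))) = Add(Mul(-57, 76), Add(-20, Mul(69, Mul(Add(Add(3, 15), -16), -22)))) = Add(-4332, Add(-20, Mul(69, Mul(Add(18, -16), -22)))) = Add(-4332, Add(-20, Mul(69, Mul(2, -22)))) = Add(-4332, Add(-20, Mul(69, -44))) = Add(-4332, Add(-20, -3036)) = Add(-4332, -3056) = -7388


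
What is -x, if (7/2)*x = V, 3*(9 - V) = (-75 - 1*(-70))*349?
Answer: -3544/21 ≈ -168.76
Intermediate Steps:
V = 1772/3 (V = 9 - (-75 - 1*(-70))*349/3 = 9 - (-75 + 70)*349/3 = 9 - (-5)*349/3 = 9 - ⅓*(-1745) = 9 + 1745/3 = 1772/3 ≈ 590.67)
x = 3544/21 (x = (2/7)*(1772/3) = 3544/21 ≈ 168.76)
-x = -1*3544/21 = -3544/21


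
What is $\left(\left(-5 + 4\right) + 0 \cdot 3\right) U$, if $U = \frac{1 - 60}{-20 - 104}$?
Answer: $- \frac{59}{124} \approx -0.47581$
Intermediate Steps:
$U = \frac{59}{124}$ ($U = - \frac{59}{-124} = \left(-59\right) \left(- \frac{1}{124}\right) = \frac{59}{124} \approx 0.47581$)
$\left(\left(-5 + 4\right) + 0 \cdot 3\right) U = \left(\left(-5 + 4\right) + 0 \cdot 3\right) \frac{59}{124} = \left(-1 + 0\right) \frac{59}{124} = \left(-1\right) \frac{59}{124} = - \frac{59}{124}$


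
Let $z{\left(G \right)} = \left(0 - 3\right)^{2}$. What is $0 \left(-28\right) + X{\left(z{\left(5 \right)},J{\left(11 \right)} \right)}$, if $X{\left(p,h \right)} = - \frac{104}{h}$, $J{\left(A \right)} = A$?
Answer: $- \frac{104}{11} \approx -9.4545$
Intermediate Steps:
$z{\left(G \right)} = 9$ ($z{\left(G \right)} = \left(-3\right)^{2} = 9$)
$0 \left(-28\right) + X{\left(z{\left(5 \right)},J{\left(11 \right)} \right)} = 0 \left(-28\right) - \frac{104}{11} = 0 - \frac{104}{11} = - \frac{104}{11}$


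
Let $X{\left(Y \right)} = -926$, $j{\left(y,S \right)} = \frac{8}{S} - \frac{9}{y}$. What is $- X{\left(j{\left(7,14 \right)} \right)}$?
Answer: $926$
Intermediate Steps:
$j{\left(y,S \right)} = - \frac{9}{y} + \frac{8}{S}$
$- X{\left(j{\left(7,14 \right)} \right)} = \left(-1\right) \left(-926\right) = 926$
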